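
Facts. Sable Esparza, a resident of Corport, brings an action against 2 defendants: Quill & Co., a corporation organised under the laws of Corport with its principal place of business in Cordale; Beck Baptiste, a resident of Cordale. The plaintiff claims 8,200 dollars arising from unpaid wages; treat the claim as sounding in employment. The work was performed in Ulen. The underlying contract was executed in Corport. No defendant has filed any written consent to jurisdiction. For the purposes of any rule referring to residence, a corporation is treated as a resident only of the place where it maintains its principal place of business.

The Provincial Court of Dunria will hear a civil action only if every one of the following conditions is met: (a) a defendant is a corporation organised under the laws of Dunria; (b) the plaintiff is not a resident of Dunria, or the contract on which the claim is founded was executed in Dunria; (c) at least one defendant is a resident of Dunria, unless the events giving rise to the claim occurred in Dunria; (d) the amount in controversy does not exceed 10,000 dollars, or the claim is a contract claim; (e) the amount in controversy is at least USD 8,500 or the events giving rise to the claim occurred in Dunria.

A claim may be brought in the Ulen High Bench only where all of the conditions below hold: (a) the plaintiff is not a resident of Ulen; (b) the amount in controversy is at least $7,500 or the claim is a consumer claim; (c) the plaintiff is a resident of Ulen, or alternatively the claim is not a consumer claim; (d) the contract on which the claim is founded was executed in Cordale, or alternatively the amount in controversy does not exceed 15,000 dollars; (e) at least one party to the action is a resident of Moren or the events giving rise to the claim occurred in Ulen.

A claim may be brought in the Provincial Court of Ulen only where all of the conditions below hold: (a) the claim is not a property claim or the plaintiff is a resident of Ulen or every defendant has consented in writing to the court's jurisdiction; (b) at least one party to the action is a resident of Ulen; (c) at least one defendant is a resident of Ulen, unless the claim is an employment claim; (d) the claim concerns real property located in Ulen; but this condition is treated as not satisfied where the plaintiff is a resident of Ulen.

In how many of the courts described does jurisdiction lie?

The Provincial Court of Dunria:
  (a) The corporate defendant(s) are organised in Corport, not Dunria. Not met.
  (b) The plaintiff resides in Corport, which is not Dunria, so this disjunct is met. Satisfied.
  (c) No defendant resides in Dunria (they reside in Cordale, Cordale). Nor does the 'unless' clause help: the operative events occurred in Ulen, not Dunria. Not satisfied.
  (d) The amount in controversy is $8,200, within the USD 10,000 ceiling, which satisfies one of the alternatives. Satisfied.
  (e) The amount in controversy is 8,200 dollars, below the USD 8,500 floor; the operative events occurred in Ulen, not Dunria — every alternative fails. Condition not met.
  → Not every requirement is met — no jurisdiction.
The Ulen High Bench:
  (a) The plaintiff resides in Corport, which is not Ulen. Condition met.
  (b) The amount in controversy is $8,200, which meets the 7,500 dollars floor — that alternative is enough. Condition met.
  (c) The claim is an employment claim, not a consumer claim, which satisfies one of the alternatives. Met.
  (d) The amount in controversy is 8,200 dollars, within the 15,000 dollars ceiling, which satisfies one of the alternatives. Met.
  (e) The operative events occurred in Ulen, so this disjunct is met. Met.
  → Every requirement is satisfied — jurisdiction.
The Provincial Court of Ulen:
  (a) The claim is an employment claim, not a property claim, so this disjunct is met. Met.
  (b) No party resides in Ulen. Fails.
  (c) No defendant resides in Ulen (they reside in Cordale, Cordale). However, the claim is an employment claim, so the 'unless' proviso supplies this condition. Satisfied.
  (d) The claim does not concern real property. Fails.
  → The court lacks jurisdiction.
Courts with jurisdiction: the Ulen High Bench — 1 in total.

1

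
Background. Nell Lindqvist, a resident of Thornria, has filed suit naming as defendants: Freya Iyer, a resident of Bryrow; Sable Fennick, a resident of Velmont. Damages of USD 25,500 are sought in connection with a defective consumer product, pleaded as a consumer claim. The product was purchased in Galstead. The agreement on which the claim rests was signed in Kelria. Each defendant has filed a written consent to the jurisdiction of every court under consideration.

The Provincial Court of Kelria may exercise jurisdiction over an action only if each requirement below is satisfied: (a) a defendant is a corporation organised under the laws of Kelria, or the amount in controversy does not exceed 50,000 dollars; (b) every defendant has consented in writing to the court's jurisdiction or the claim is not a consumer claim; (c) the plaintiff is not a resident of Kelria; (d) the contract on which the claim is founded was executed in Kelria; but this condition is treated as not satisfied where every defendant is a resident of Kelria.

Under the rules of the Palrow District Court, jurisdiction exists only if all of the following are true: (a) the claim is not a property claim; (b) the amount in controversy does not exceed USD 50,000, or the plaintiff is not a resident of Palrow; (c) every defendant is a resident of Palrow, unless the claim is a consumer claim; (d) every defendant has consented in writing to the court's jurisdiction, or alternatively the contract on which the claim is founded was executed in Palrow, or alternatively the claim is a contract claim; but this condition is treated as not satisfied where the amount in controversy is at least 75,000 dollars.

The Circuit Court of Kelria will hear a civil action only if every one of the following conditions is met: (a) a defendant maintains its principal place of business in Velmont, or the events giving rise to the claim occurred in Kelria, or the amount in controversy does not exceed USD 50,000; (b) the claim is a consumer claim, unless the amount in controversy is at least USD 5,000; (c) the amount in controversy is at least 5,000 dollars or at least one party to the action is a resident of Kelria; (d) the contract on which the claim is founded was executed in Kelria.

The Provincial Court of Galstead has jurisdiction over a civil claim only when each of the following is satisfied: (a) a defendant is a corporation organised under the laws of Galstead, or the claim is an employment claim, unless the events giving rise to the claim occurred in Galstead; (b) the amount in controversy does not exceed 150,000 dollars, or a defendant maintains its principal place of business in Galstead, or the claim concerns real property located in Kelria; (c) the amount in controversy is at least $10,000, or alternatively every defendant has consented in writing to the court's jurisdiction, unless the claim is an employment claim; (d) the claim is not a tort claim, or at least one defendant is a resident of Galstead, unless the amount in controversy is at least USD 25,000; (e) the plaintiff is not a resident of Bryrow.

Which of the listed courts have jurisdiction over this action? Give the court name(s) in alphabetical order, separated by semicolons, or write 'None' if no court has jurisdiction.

the Circuit Court of Kelria; the Palrow District Court; the Provincial Court of Galstead; the Provincial Court of Kelria

The Provincial Court of Kelria:
  (a) The amount in controversy is USD 25,500, within the USD 50,000 ceiling, so this disjunct is met. Condition met.
  (b) Every defendant has filed written consent, which satisfies one of the alternatives. Satisfied.
  (c) The plaintiff resides in Thornria, which is not Kelria. Condition met.
  (d) The contract was executed in Kelria. And the carve-out is inapplicable — the defendants reside as follows — Freya Iyer in Bryrow, Sable Fennick in Velmont — not all in Kelria. Condition met.
  → Every requirement is satisfied — jurisdiction.
The Palrow District Court:
  (a) The claim is a consumer claim, not a property claim. Satisfied.
  (b) The amount in controversy is USD 25,500, within the 50,000 dollars ceiling — that alternative is enough. Satisfied.
  (c) The defendants reside as follows — Freya Iyer in Bryrow, Sable Fennick in Velmont — not all in Palrow. The proviso rescues it, though: the claim is a consumer claim. Condition met.
  (d) Every defendant has filed written consent, so one alternative holds. The carve-out does not apply: the amount in controversy is $25,500, below the 75,000 dollars floor. Condition met.
  → The court has jurisdiction.
The Circuit Court of Kelria:
  (a) The amount in controversy is 25,500 dollars, within the $50,000 ceiling, so this disjunct is met. Met.
  (b) The claim is a consumer claim. Condition met.
  (c) The amount in controversy is 25,500 dollars, which meets the $5,000 floor — that alternative is enough. Met.
  (d) The contract was executed in Kelria. Met.
  → Every requirement is satisfied — jurisdiction.
The Provincial Court of Galstead:
  (a) No defendant is a corporation; the claim is a consumer claim, not an employment claim — none of the alternatives is met. However, the operative events occurred in Galstead, so the 'unless' proviso supplies this condition. Satisfied.
  (b) The amount in controversy is $25,500, within the 150,000 dollars ceiling, so this disjunct is met. Satisfied.
  (c) The amount in controversy is USD 25,500, which meets the $10,000 floor, which satisfies one of the alternatives. Met.
  (d) The claim is a consumer claim, not a tort claim, so this disjunct is met. Condition met.
  (e) The plaintiff resides in Thornria, which is not Bryrow. Condition met.
  → The court has jurisdiction.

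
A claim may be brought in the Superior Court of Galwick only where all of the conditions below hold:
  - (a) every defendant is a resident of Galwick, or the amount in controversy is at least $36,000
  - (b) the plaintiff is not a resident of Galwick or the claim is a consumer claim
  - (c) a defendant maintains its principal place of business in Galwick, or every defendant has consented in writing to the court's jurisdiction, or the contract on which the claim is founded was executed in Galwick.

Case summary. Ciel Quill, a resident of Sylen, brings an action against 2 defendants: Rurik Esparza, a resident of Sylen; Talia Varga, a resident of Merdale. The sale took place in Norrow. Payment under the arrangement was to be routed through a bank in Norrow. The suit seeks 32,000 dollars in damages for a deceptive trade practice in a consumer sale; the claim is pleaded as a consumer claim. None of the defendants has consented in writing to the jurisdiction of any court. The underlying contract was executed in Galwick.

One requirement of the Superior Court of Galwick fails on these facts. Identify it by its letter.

(a)

The Superior Court of Galwick:
  (a) The defendants reside as follows — Rurik Esparza in Sylen, Talia Varga in Merdale — not all in Galwick; the amount in controversy is $32,000, below the $36,000 floor — no alternative holds. Not satisfied.
  (b) The plaintiff resides in Sylen, which is not Galwick — that alternative is enough. Condition met.
  (c) The contract was executed in Galwick, which satisfies one of the alternatives. Condition met.
Only condition (a) fails.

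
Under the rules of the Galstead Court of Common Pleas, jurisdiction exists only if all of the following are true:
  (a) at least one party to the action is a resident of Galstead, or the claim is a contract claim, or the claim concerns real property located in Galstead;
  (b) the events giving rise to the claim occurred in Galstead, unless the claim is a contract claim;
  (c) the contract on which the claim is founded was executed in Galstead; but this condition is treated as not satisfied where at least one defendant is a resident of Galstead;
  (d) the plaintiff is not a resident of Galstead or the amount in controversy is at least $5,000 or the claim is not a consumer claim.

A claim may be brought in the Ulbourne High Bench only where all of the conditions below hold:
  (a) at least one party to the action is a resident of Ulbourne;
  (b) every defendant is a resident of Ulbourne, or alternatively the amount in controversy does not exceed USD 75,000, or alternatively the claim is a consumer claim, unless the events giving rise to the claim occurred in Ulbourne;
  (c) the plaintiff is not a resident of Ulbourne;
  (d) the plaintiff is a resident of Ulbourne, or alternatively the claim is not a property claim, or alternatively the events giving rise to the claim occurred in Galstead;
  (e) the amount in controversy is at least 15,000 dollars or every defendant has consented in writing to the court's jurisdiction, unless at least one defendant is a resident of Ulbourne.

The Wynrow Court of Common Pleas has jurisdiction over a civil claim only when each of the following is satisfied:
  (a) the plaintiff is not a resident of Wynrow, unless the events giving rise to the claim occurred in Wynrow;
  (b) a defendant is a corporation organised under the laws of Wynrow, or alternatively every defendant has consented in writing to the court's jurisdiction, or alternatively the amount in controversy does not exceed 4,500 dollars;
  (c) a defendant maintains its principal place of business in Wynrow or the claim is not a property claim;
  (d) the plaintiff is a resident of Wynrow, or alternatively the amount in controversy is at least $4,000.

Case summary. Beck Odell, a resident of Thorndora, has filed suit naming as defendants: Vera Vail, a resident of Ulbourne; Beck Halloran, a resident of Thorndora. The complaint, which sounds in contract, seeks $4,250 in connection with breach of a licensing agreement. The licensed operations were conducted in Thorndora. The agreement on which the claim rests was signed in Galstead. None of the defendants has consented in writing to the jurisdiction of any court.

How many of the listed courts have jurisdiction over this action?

The Galstead Court of Common Pleas:
  (a) The claim is a contract claim, which satisfies one of the alternatives. Satisfied.
  (b) The operative events occurred in Thorndora, not Galstead. The proviso rescues it, though: the claim is a contract claim. Met.
  (c) The contract was executed in Galstead. And the carve-out is inapplicable — no defendant resides in Galstead (they reside in Ulbourne, Thorndora). Condition met.
  (d) The plaintiff resides in Thorndora, which is not Galstead, so one alternative holds. Met.
  → The court has jurisdiction.
The Ulbourne High Bench:
  (a) Vera Vail resides in Ulbourne. Met.
  (b) The amount in controversy is 4,250 dollars, within the 75,000 dollars ceiling, so this disjunct is met. Condition met.
  (c) The plaintiff resides in Thorndora, which is not Ulbourne. Satisfied.
  (d) The claim is a contract claim, not a property claim, so one alternative holds. Met.
  (e) The amount in controversy is 4,250 dollars, below the 15,000 dollars floor; no such written consent has been filed — none of the alternatives is met. However, Vera Vail resides in Ulbourne, so the 'unless' proviso supplies this condition. Condition met.
  → Every requirement is satisfied — jurisdiction.
The Wynrow Court of Common Pleas:
  (a) The plaintiff resides in Thorndora, which is not Wynrow. Met.
  (b) The amount in controversy is $4,250, within the USD 4,500 ceiling, so this disjunct is met. Condition met.
  (c) The claim is a contract claim, not a property claim, so this disjunct is met. Condition met.
  (d) The amount in controversy is $4,250, which meets the USD 4,000 floor, so one alternative holds. Condition met.
  → The court has jurisdiction.
Courts with jurisdiction: the Galstead Court of Common Pleas, the Ulbourne High Bench, the Wynrow Court of Common Pleas — 3 in total.

3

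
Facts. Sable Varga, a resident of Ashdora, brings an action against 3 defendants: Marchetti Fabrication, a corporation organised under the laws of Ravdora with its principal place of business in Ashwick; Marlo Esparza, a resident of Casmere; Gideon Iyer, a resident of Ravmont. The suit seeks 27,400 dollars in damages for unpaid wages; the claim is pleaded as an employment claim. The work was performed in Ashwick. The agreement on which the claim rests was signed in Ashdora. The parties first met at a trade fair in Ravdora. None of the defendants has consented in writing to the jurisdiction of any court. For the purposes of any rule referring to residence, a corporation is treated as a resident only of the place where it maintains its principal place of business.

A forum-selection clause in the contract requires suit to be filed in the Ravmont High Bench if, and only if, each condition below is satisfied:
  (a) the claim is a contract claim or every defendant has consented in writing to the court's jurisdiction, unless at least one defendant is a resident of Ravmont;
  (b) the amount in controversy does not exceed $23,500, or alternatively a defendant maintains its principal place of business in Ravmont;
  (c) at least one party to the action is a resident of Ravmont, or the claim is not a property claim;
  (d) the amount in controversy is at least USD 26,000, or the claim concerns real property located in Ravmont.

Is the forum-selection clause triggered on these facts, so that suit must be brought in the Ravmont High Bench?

No

The Ravmont High Bench:
  (a) The claim is an employment claim, not a contract claim; no such written consent has been filed — every alternative fails. The proviso rescues it, though: Gideon Iyer resides in Ravmont. Satisfied.
  (b) The amount in controversy is USD 27,400, above the $23,500 ceiling; the corporate defendant(s) have their principal place of business in Ashwick, not Ravmont — every alternative fails. Not met.
  (c) Gideon Iyer resides in Ravmont — that alternative is enough. Satisfied.
  (d) The amount in controversy is USD 27,400, which meets the 26,000 dollars floor, which satisfies one of the alternatives. Met.
  → Forum clause is not triggered.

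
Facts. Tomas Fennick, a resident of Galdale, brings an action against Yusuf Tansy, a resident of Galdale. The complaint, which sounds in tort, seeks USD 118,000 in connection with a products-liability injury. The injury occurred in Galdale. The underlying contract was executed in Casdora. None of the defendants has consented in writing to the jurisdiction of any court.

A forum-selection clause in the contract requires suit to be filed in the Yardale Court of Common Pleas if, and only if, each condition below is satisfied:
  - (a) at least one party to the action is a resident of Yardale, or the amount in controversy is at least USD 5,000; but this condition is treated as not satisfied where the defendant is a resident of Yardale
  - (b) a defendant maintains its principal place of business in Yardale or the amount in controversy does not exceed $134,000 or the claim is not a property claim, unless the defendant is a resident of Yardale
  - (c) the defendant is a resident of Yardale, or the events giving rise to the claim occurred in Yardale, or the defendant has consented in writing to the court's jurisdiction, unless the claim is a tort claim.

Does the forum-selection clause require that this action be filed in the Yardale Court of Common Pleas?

Yes

The Yardale Court of Common Pleas:
  (a) The amount in controversy is $118,000, which meets the USD 5,000 floor, which satisfies one of the alternatives. The carve-out does not apply: the defendant resides in Galdale, not Yardale. Met.
  (b) The amount in controversy is USD 118,000, within the USD 134,000 ceiling, which satisfies one of the alternatives. Condition met.
  (c) The defendant resides in Galdale, not Yardale; the operative events occurred in Galdale, not Yardale; no such written consent has been filed — none of the alternatives is met. The proviso rescues it, though: the claim is a tort claim. Met.
  → The clause applies.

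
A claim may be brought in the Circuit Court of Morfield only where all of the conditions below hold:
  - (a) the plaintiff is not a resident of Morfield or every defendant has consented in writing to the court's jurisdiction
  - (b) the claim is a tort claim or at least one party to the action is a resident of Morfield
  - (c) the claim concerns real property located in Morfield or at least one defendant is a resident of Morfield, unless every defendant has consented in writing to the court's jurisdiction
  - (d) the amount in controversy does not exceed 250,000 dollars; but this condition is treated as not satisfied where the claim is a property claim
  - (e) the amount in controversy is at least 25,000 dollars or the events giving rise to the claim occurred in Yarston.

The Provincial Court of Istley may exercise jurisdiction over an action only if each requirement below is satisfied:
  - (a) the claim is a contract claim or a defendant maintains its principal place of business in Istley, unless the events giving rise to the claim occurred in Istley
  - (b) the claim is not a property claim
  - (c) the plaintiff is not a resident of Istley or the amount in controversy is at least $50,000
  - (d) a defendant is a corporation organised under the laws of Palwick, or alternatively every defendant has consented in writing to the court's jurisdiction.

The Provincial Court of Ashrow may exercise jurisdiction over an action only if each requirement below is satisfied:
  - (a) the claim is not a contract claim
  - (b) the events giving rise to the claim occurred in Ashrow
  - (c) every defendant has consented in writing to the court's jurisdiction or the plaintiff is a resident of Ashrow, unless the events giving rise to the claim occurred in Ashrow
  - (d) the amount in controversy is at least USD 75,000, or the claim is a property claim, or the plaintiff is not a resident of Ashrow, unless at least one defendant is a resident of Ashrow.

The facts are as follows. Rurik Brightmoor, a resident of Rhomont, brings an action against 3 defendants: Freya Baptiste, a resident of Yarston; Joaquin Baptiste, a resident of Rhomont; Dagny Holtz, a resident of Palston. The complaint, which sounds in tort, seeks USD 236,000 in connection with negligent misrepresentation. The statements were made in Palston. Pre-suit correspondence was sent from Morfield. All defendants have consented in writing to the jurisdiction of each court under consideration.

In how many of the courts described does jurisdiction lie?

1

The Circuit Court of Morfield:
  (a) The plaintiff resides in Rhomont, which is not Morfield — that alternative is enough. Met.
  (b) The claim is a tort claim, so one alternative holds. Met.
  (c) The claim does not concern real property; no defendant resides in Morfield (they reside in Yarston, Rhomont, Palston) — no alternative holds. But every defendant has filed written consent, and the 'unless' clause therefore excuses the requirement. Met.
  (d) The amount in controversy is $236,000, within the $250,000 ceiling. The carve-out does not apply: the claim is a tort claim, not a property claim. Condition met.
  (e) The amount in controversy is $236,000, which meets the $25,000 floor, so one alternative holds. Met.
  → The court has jurisdiction.
The Provincial Court of Istley:
  (a) The claim is a tort claim, not a contract claim; no defendant is a corporation — every alternative fails. The proviso offers no rescue either, since the operative events occurred in Palston, not Istley. Not satisfied.
  (b) The claim is a tort claim, not a property claim. Condition met.
  (c) The plaintiff resides in Rhomont, which is not Istley, so one alternative holds. Satisfied.
  (d) Every defendant has filed written consent, which satisfies one of the alternatives. Met.
  → At least one condition fails; no jurisdiction.
The Provincial Court of Ashrow:
  (a) The claim is a tort claim, not a contract claim. Condition met.
  (b) The operative events occurred in Palston, not Ashrow. Fails.
  (c) Every defendant has filed written consent — that alternative is enough. Condition met.
  (d) The amount in controversy is USD 236,000, which meets the $75,000 floor, so one alternative holds. Met.
  → Not every requirement is met — no jurisdiction.
Courts with jurisdiction: the Circuit Court of Morfield — 1 in total.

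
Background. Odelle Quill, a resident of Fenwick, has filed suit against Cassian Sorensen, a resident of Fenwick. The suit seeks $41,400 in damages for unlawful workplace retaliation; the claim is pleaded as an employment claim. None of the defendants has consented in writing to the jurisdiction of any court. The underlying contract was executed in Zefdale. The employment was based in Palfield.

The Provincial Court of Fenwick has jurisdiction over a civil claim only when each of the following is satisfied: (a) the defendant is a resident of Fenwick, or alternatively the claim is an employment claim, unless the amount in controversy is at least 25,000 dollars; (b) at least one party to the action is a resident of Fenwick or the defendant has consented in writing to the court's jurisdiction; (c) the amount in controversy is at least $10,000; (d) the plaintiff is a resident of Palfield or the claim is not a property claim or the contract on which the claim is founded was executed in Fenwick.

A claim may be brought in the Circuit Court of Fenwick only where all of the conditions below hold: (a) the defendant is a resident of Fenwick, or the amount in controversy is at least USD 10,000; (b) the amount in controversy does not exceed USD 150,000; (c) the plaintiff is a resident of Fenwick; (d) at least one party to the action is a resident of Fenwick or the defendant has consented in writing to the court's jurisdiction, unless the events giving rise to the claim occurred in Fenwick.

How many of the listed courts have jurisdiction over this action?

The Provincial Court of Fenwick:
  (a) The defendant resides in Fenwick, which satisfies one of the alternatives. Met.
  (b) Odelle Quill resides in Fenwick, so one alternative holds. Met.
  (c) The amount in controversy is 41,400 dollars, which meets the USD 10,000 floor. Met.
  (d) The claim is an employment claim, not a property claim, which satisfies one of the alternatives. Condition met.
  → Jurisdiction lies.
The Circuit Court of Fenwick:
  (a) The defendant resides in Fenwick — that alternative is enough. Met.
  (b) The amount in controversy is 41,400 dollars, within the USD 150,000 ceiling. Satisfied.
  (c) The plaintiff resides in Fenwick. Met.
  (d) Odelle Quill resides in Fenwick, which satisfies one of the alternatives. Met.
  → All conditions met; jurisdiction exists.
Courts with jurisdiction: the Provincial Court of Fenwick, the Circuit Court of Fenwick — 2 in total.

2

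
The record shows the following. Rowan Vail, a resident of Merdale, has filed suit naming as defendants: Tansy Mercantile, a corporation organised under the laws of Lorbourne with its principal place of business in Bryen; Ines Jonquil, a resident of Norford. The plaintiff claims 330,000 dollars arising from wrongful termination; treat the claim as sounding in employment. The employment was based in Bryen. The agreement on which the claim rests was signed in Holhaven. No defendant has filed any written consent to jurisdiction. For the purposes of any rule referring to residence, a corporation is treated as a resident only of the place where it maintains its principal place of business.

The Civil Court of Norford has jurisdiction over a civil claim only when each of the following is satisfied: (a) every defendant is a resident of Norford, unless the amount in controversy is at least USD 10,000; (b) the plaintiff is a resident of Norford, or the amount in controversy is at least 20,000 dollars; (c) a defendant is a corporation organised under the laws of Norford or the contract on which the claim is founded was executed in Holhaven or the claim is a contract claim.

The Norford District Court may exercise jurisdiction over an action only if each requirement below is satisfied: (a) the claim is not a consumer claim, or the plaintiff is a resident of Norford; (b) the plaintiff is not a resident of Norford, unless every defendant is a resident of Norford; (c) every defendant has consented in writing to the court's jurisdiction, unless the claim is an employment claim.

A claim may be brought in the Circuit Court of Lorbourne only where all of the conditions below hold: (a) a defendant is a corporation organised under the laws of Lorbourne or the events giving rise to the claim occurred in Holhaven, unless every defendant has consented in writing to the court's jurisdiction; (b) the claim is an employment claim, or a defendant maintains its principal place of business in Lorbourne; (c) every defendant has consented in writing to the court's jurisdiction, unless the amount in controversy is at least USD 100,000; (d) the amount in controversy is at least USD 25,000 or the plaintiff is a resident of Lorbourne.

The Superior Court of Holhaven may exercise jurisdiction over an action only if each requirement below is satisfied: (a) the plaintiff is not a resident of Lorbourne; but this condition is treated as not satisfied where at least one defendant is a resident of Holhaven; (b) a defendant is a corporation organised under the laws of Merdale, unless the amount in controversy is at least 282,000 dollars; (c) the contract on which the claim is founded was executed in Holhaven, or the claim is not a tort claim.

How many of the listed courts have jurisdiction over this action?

The Civil Court of Norford:
  (a) The defendants reside as follows — Tansy Mercantile in Bryen, Ines Jonquil in Norford — not all in Norford. The proviso rescues it, though: the amount in controversy is $330,000, which meets the USD 10,000 floor. Met.
  (b) The amount in controversy is $330,000, which meets the 20,000 dollars floor, so one alternative holds. Met.
  (c) The contract was executed in Holhaven — that alternative is enough. Met.
  → All conditions met; jurisdiction exists.
The Norford District Court:
  (a) The claim is an employment claim, not a consumer claim, so this disjunct is met. Condition met.
  (b) The plaintiff resides in Merdale, which is not Norford. Satisfied.
  (c) No such written consent has been filed. However, the claim is an employment claim, so the 'unless' proviso supplies this condition. Condition met.
  → The court has jurisdiction.
The Circuit Court of Lorbourne:
  (a) Tansy Mercantile is organised under the laws of Lorbourne, so this disjunct is met. Met.
  (b) The claim is an employment claim, so this disjunct is met. Met.
  (c) No such written consent has been filed. However, the amount in controversy is USD 330,000, which meets the 100,000 dollars floor, so the 'unless' proviso supplies this condition. Condition met.
  (d) The amount in controversy is USD 330,000, which meets the 25,000 dollars floor — that alternative is enough. Condition met.
  → Every requirement is satisfied — jurisdiction.
The Superior Court of Holhaven:
  (a) The plaintiff resides in Merdale, which is not Lorbourne. The exception is not triggered, since no defendant resides in Holhaven (they reside in Bryen, Norford). Met.
  (b) The corporate defendant(s) are organised in Lorbourne, not Merdale. But the amount in controversy is $330,000, which meets the USD 282,000 floor, and the 'unless' clause therefore excuses the requirement. Met.
  (c) The contract was executed in Holhaven, which satisfies one of the alternatives. Met.
  → Every requirement is satisfied — jurisdiction.
Courts with jurisdiction: the Civil Court of Norford, the Norford District Court, the Circuit Court of Lorbourne, the Superior Court of Holhaven — 4 in total.

4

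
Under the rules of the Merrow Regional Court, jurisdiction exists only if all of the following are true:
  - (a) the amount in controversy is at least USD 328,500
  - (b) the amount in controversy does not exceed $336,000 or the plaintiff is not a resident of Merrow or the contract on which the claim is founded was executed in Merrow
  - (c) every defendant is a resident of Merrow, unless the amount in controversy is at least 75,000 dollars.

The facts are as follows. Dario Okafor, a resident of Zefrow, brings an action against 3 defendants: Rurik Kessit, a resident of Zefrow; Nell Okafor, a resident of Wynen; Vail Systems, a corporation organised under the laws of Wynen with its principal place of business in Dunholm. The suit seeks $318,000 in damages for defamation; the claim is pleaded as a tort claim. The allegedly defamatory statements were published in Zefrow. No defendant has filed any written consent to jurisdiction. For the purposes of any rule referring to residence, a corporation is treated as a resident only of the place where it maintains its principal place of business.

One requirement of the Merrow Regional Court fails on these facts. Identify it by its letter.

The Merrow Regional Court:
  (a) The amount in controversy is 318,000 dollars, below the 328,500 dollars floor. Condition not met.
  (b) The amount in controversy is $318,000, within the 336,000 dollars ceiling, so one alternative holds. Met.
  (c) The defendants reside as follows — Rurik Kessit in Zefrow, Nell Okafor in Wynen, Vail Systems in Dunholm — not all in Merrow. The proviso rescues it, though: the amount in controversy is USD 318,000, which meets the 75,000 dollars floor. Condition met.
Only condition (a) fails.

(a)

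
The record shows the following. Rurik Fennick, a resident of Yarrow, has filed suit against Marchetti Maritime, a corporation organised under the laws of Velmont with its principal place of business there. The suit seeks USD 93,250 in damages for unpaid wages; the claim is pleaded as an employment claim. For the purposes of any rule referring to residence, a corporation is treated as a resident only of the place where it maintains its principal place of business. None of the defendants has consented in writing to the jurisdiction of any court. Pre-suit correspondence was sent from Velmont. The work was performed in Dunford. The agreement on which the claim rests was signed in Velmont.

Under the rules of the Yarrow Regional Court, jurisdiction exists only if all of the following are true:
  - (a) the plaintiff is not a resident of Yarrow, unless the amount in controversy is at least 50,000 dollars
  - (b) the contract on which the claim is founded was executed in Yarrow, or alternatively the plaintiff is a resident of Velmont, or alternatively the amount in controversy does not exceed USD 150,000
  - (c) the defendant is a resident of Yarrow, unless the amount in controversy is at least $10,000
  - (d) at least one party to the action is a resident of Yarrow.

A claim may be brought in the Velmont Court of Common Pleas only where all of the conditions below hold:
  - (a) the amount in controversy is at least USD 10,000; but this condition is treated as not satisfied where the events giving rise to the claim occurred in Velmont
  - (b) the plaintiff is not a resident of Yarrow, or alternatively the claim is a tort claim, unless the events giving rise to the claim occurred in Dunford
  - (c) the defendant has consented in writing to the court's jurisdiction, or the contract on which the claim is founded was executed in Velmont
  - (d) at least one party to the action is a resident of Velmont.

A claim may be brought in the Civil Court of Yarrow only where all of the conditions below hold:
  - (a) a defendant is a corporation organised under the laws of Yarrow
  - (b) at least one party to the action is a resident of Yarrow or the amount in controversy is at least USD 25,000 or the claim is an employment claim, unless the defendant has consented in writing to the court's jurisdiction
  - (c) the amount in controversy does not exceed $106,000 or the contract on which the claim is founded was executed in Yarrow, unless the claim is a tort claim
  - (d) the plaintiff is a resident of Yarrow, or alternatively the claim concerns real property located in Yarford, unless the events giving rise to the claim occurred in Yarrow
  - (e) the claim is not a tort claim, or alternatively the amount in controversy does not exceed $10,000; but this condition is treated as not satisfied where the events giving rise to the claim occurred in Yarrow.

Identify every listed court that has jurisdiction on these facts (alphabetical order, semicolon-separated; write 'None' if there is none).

the Velmont Court of Common Pleas; the Yarrow Regional Court

The Yarrow Regional Court:
  (a) The plaintiff resides in Yarrow. The proviso rescues it, though: the amount in controversy is $93,250, which meets the USD 50,000 floor. Met.
  (b) The amount in controversy is $93,250, within the $150,000 ceiling — that alternative is enough. Met.
  (c) The defendant resides in Velmont, not Yarrow. But the amount in controversy is $93,250, which meets the $10,000 floor, and the 'unless' clause therefore excuses the requirement. Met.
  (d) Rurik Fennick resides in Yarrow. Satisfied.
  → All conditions met; jurisdiction exists.
The Velmont Court of Common Pleas:
  (a) The amount in controversy is USD 93,250, which meets the USD 10,000 floor. The exception is not triggered, since the operative events occurred in Dunford, not Velmont. Met.
  (b) The plaintiff resides in Yarrow; the claim is an employment claim, not a tort claim — no alternative holds. But the operative events occurred in Dunford, and the 'unless' clause therefore excuses the requirement. Satisfied.
  (c) The contract was executed in Velmont, which satisfies one of the alternatives. Satisfied.
  (d) Marchetti Maritime resides in Velmont. Satisfied.
  → The court has jurisdiction.
The Civil Court of Yarrow:
  (a) The corporate defendant(s) are organised in Velmont, not Yarrow. Condition not met.
  (b) Rurik Fennick resides in Yarrow, which satisfies one of the alternatives. Satisfied.
  (c) The amount in controversy is 93,250 dollars, within the $106,000 ceiling, so one alternative holds. Satisfied.
  (d) The plaintiff resides in Yarrow, which satisfies one of the alternatives. Satisfied.
  (e) The claim is an employment claim, not a tort claim, which satisfies one of the alternatives. And the carve-out is inapplicable — the operative events occurred in Dunford, not Yarrow. Satisfied.
  → The court lacks jurisdiction.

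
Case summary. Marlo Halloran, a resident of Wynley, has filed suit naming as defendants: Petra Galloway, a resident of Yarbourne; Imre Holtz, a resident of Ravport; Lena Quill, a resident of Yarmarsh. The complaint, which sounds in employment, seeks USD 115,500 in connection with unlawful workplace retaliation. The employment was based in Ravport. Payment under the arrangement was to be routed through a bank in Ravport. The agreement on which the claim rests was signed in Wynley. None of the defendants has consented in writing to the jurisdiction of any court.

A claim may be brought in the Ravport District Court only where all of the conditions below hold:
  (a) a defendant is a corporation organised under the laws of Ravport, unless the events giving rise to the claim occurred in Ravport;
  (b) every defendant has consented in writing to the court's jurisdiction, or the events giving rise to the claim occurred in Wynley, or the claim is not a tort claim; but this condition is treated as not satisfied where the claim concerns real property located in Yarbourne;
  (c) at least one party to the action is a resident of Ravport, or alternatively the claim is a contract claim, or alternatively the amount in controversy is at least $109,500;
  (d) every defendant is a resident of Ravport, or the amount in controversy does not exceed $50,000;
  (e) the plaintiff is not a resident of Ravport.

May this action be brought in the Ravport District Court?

No

The Ravport District Court:
  (a) No defendant is a corporation. But the operative events occurred in Ravport, and the 'unless' clause therefore excuses the requirement. Met.
  (b) The claim is an employment claim, not a tort claim — that alternative is enough. The exception is not triggered, since the claim does not concern real property. Satisfied.
  (c) Imre Holtz resides in Ravport, which satisfies one of the alternatives. Met.
  (d) The defendants reside as follows — Petra Galloway in Yarbourne, Imre Holtz in Ravport, Lena Quill in Yarmarsh — not all in Ravport; the amount in controversy is $115,500, above the 50,000 dollars ceiling — every alternative fails. Condition not met.
  (e) The plaintiff resides in Wynley, which is not Ravport. Condition met.
  → At least one condition fails; no jurisdiction.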